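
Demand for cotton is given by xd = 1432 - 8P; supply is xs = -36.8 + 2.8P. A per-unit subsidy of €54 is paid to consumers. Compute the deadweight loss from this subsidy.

Pre-subsidy: 1432 - 8P = -36.8 + 2.8P gives P* = 136, x* = 344.
With the rebate, buyers effectively pay Pb = Ps − 54, where Ps is the price sellers receive.
Demand in terms of Ps becomes xd = 1432 − 8(Ps − 54) = 1864 - 8Ps. Setting this equal to supply: 1864 - 8Ps = -36.8 + 2.8Ps, so Ps = 176.
Buyers pay Pb = 176 − 54 = 122; x' = -36.8 + 2.8·176 = 456.
The subsidy expands output by 456 − 344 = 112 past the efficient level; on those units the gap between marginal cost and willingness to pay runs from 0 up to 54.
DWL = ½ × 54 × 112 = 3024.

Deadweight loss = €3024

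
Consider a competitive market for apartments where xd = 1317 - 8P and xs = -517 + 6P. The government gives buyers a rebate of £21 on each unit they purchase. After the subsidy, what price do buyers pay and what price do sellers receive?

Pre-subsidy: 1317 - 8P = -517 + 6P gives P* = 131, x* = 269.
With the rebate, buyers effectively pay Pb = Ps − 21, where Ps is the price sellers receive.
Demand in terms of Ps becomes xd = 1317 − 8(Ps − 21) = 1485 - 8Ps. Setting this equal to supply: 1485 - 8Ps = -517 + 6Ps, so Ps = 143.
Buyers pay Pb = 143 − 21 = 122; x' = -517 + 6·143 = 341.

Buyers pay £122; sellers receive £143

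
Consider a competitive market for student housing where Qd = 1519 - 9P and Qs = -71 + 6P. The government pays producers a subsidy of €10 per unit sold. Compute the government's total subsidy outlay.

Government cost = €6010

Pre-subsidy: 1519 - 9P = -71 + 6P gives P* = 106, Q* = 565.
With the subsidy, sellers receive Ps = Pb + 10 for each unit, where Pb is the price buyers pay.
Supply in terms of Pb becomes Qs = -71 + 6(Pb + 10) = -11 + 6Pb. Setting this equal to demand: 1519 - 9Pb = -11 + 6Pb, so Pb = 102.
Sellers receive Ps = 102 + 10 = 112; Q' = 1519 − 9·102 = 601.
Government outlay = subsidy × quantity = 10 × 601 = 6010.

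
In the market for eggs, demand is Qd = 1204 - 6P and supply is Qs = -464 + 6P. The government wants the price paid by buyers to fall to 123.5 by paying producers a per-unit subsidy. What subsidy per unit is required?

Required subsidy s = 31 per unit

At a buyer price of 123.5, quantity demanded is 1204 − 6·123.5 = 463.
Sellers supply 463 only when they receive Ps with -464 + 6·Ps = 463, i.e. Ps = 154.5.
s = Ps − Pb = 154.5 − 123.5 = 31.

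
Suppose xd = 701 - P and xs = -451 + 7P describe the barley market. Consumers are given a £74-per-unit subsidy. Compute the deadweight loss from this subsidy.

Pre-subsidy: 701 - P = -451 + 7P gives P* = 144, x* = 557.
With the rebate, buyers effectively pay Pb = Ps − 74, where Ps is the price sellers receive.
Demand in terms of Ps becomes xd = 701 − 1(Ps − 74) = 775 - Ps. Setting this equal to supply: 775 - Ps = -451 + 7Ps, so Ps = 153.25.
Buyers pay Pb = 153.25 − 74 = 79.25; x' = -451 + 7·153.25 = 621.75.
The subsidy expands output by 621.75 − 557 = 64.75 past the efficient level; on those units the gap between marginal cost and willingness to pay runs from 0 up to 74.
DWL = ½ × 74 × 64.75 = 2395.75.

Deadweight loss = £2395.75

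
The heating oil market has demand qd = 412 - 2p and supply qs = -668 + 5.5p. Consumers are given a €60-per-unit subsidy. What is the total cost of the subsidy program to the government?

Government cost = €12720

Pre-subsidy: 412 - 2p = -668 + 5.5p gives p* = 144, q* = 124.
With the rebate, buyers effectively pay pb = ps − 60, where ps is the price sellers receive.
Demand in terms of ps becomes qd = 412 − 2(ps − 60) = 532 - 2ps. Setting this equal to supply: 532 - 2ps = -668 + 5.5ps, so ps = 160.
Buyers pay pb = 160 − 60 = 100; q' = -668 + 5.5·160 = 212.
Government outlay = subsidy × quantity = 60 × 212 = 12720.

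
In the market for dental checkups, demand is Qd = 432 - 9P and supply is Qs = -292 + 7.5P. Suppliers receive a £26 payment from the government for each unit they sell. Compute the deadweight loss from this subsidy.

Deadweight loss = 15210/11

Pre-subsidy: 432 - 9P = -292 + 7.5P gives P* = 1448/33, Q* = 408/11.
With the subsidy, sellers receive Ps = Pb + 26 for each unit, where Pb is the price buyers pay.
Supply in terms of Pb becomes Qs = -292 + 7.5(Pb + 26) = -97 + 7.5Pb. Setting this equal to demand: 432 - 9Pb = -97 + 7.5Pb, so Pb = 1058/33.
Sellers receive Ps = 1058/33 + 26 = 1916/33; Q' = 432 − 9·(1058/33) = 1578/11.
The subsidy expands output by 1578/11 − 408/11 = 1170/11 past the efficient level; on those units the gap between marginal cost and willingness to pay runs from 0 up to 26.
DWL = ½ × 26 × 1170/11 = 15210/11.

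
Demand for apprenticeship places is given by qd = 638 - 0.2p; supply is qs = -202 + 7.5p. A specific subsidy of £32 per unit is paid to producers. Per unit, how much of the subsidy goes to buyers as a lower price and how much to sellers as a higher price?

Pre-subsidy: 638 - 0.2p = -202 + 7.5p gives p* = 1200/11, q* = 6778/11.
With the subsidy, sellers receive ps = pb + 32 for each unit, where pb is the price buyers pay.
Supply in terms of pb becomes qs = -202 + 7.5(pb + 32) = 38 + 7.5pb. Setting this equal to demand: 638 - 0.2pb = 38 + 7.5pb, so pb = 6000/77.
Sellers receive ps = 6000/77 + 32 = 8464/77; q' = 638 − 0.2·(6000/77) = 47926/77.
Buyers' price falls by p* − pb = 1200/11 − 6000/77 = 2400/77; sellers' price rises by ps − p* = 8464/77 − 1200/11 = 64/77.

Buyers gain 2400/77 per unit; sellers gain 64/77 per unit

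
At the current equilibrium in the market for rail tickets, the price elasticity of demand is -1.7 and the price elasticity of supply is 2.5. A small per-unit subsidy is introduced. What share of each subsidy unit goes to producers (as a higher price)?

For a small subsidy around the equilibrium, the benefit split depends on the relative slopes, which at a point are proportional to the elasticities.
Buyer share = εs/(εs + |εd|) = 2.5/(2.5 + 1.7) = 25/42; seller share = |εd|/(εs + |εd|) = 17/42.
So producers capture 17/42 of the subsidy.

Producer share = 17/42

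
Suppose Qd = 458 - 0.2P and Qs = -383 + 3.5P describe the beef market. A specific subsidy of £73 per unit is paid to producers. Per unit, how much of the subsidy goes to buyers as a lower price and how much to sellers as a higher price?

Pre-subsidy: 458 - 0.2P = -383 + 3.5P gives P* = 8410/37, Q* = 15264/37.
With the subsidy, sellers receive Ps = Pb + 73 for each unit, where Pb is the price buyers pay.
Supply in terms of Pb becomes Qs = -383 + 3.5(Pb + 73) = -127.5 + 3.5Pb. Setting this equal to demand: 458 - 0.2Pb = -127.5 + 3.5Pb, so Pb = 5855/37.
Sellers receive Ps = 5855/37 + 73 = 8556/37; Q' = 458 − 0.2·(5855/37) = 15775/37.
Buyers' price falls by P* − Pb = 8410/37 − 5855/37 = 2555/37; sellers' price rises by Ps − P* = 8556/37 − 8410/37 = 146/37.

Buyers gain 2555/37 per unit; sellers gain 146/37 per unit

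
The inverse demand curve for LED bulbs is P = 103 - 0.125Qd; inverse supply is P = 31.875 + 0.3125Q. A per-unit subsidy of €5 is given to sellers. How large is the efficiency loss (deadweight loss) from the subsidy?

Pre-subsidy: 103 - 0.125Q = 31.875 + 0.3125Q gives Q* = 1138/7 and P* = 2315/28.
With the subsidy, sellers receive Ps = Pb + 5 for each unit, where Pb is the price buyers pay.
On the curves, Pb = 103 - 0.125Q and Ps = 31.875 + 0.3125Q; the wedge Ps − Pb = 5 gives 31.875 + 0.3125Q − (103 - 0.125Q) = 5, so Q' = 174.
Then Pb = 103 − 0.125·174 = 81.25 and Ps = 31.875 + 0.3125·174 = 86.25.
The subsidy expands output by 174 − 1138/7 = 80/7 past the efficient level; on those units the gap between marginal cost and willingness to pay runs from 0 up to 5.
DWL = ½ × 5 × 80/7 = 200/7.

Deadweight loss = 200/7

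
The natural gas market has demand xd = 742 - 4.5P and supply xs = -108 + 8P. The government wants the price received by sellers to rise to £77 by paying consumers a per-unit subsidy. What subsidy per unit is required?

Required subsidy s = £25 per unit

At a seller price of 77, quantity supplied is -108 + 8·77 = 508.
Buyers absorb 508 only when they pay Pb with 742 − 4.5·Pb = 508, i.e. Pb = 52.
s = Ps − Pb = 77 − 52 = 25.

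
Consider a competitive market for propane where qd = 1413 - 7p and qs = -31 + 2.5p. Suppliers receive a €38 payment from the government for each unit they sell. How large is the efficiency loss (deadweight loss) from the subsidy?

Pre-subsidy: 1413 - 7p = -31 + 2.5p gives p* = 152, q* = 349.
With the subsidy, sellers receive ps = pb + 38 for each unit, where pb is the price buyers pay.
Supply in terms of pb becomes qs = -31 + 2.5(pb + 38) = 64 + 2.5pb. Setting this equal to demand: 1413 - 7pb = 64 + 2.5pb, so pb = 142.
Sellers receive ps = 142 + 38 = 180; q' = 1413 − 7·142 = 419.
The subsidy expands output by 419 − 349 = 70 past the efficient level; on those units the gap between marginal cost and willingness to pay runs from 0 up to 38.
DWL = ½ × 38 × 70 = 1330.

Deadweight loss = €1330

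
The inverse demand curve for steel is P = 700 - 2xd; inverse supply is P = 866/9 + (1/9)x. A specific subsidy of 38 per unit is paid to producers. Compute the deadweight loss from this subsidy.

Pre-subsidy: 700 - 2x = 866/9 + (1/9)x gives x* = 286 and P* = 128.
With the subsidy, sellers receive Ps = Pb + 38 for each unit, where Pb is the price buyers pay.
On the curves, Pb = 700 - 2x and Ps = 866/9 + (1/9)x; the wedge Ps − Pb = 38 gives 866/9 + (1/9)x − (700 - 2x) = 38, so x' = 304.
Then Pb = 700 − 2·304 = 92 and Ps = 866/9 + (1/9)·304 = 130.
The subsidy expands output by 304 − 286 = 18 past the efficient level; on those units the gap between marginal cost and willingness to pay runs from 0 up to 38.
DWL = ½ × 38 × 18 = 342.

Deadweight loss = 342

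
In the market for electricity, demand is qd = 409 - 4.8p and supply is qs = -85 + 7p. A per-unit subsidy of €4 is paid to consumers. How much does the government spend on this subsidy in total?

Pre-subsidy: 409 - 4.8p = -85 + 7p gives p* = 2470/59, q* = 12275/59.
With the rebate, buyers effectively pay pb = ps − 4, where ps is the price sellers receive.
Demand in terms of ps becomes qd = 409 − 4.8(ps − 4) = 428.2 - 4.8ps. Setting this equal to supply: 428.2 - 4.8ps = -85 + 7ps, so ps = 2566/59.
Buyers pay pb = 2566/59 − 4 = 2330/59; q' = -85 + 7·(2566/59) = 12947/59.
Government outlay = subsidy × quantity = 4 × 12947/59 = 51788/59.

Government cost = 51788/59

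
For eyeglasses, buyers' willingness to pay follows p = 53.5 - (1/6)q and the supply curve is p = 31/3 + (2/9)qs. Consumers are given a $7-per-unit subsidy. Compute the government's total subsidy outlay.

Pre-subsidy: 53.5 - (1/6)q = 31/3 + (2/9)q gives q* = 111 and p* = 35.
With the rebate, buyers effectively pay pb = ps − 7, where ps is the price sellers receive.
On the curves, pb = 53.5 - (1/6)q and ps = 31/3 + (2/9)q; the wedge ps − pb = 7 gives 31/3 + (2/9)q − (53.5 - (1/6)q) = 7, so q' = 129.
Then pb = 53.5 − (1/6)·129 = 32 and ps = 31/3 + (2/9)·129 = 39.
Government outlay = subsidy × quantity = 7 × 129 = 903.

Government cost = $903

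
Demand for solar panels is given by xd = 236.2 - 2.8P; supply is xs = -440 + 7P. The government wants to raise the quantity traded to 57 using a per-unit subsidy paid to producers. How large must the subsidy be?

Required subsidy s = 7 per unit

At x = 57, invert demand for the buyer price: Pb = (236.2 − 57)/2.8 = 64; invert supply for the seller price: Ps = (57 − (-440))/7 = 71.
The subsidy must fill the gap: s = Ps − Pb = 71 − 64 = 7.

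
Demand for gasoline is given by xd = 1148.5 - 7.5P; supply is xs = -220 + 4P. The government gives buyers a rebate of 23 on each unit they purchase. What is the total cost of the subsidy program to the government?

Pre-subsidy: 1148.5 - 7.5P = -220 + 4P gives P* = 119, x* = 256.
With the rebate, buyers effectively pay Pb = Ps − 23, where Ps is the price sellers receive.
Demand in terms of Ps becomes xd = 1148.5 − 7.5(Ps − 23) = 1321 - 7.5Ps. Setting this equal to supply: 1321 - 7.5Ps = -220 + 4Ps, so Ps = 134.
Buyers pay Pb = 134 − 23 = 111; x' = -220 + 4·134 = 316.
Government outlay = subsidy × quantity = 23 × 316 = 7268.

Government cost = 7268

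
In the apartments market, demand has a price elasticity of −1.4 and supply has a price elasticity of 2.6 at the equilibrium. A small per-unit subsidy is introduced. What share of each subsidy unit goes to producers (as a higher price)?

For a small subsidy around the equilibrium, the benefit split depends on the relative slopes, which at a point are proportional to the elasticities.
Buyer share = εs/(εs + |εd|) = 2.6/(2.6 + 1.4) = 0.65; seller share = |εd|/(εs + |εd|) = 0.35.
So producers capture 0.35 of the subsidy.

Producer share = 0.35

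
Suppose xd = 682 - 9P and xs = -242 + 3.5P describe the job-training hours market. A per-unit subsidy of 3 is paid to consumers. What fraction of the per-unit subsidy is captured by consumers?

Pre-subsidy: 682 - 9P = -242 + 3.5P gives P* = 73.92, x* = 16.72.
With the rebate, buyers effectively pay Pb = Ps − 3, where Ps is the price sellers receive.
Demand in terms of Ps becomes xd = 682 − 9(Ps − 3) = 709 - 9Ps. Setting this equal to supply: 709 - 9Ps = -242 + 3.5Ps, so Ps = 76.08.
Buyers pay Pb = 76.08 − 3 = 73.08; x' = -242 + 3.5·76.08 = 24.28.
Buyers' price falls by P* − Pb = 73.92 − 73.08 = 0.84; sellers' price rises by Ps − P* = 76.08 − 73.92 = 2.16.
So consumers capture 0.84/3 = 0.28 of each unit of subsidy.

Consumer share = 0.28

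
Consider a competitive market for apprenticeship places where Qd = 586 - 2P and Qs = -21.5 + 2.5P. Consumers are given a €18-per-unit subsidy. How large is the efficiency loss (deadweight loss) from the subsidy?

Pre-subsidy: 586 - 2P = -21.5 + 2.5P gives P* = 135, Q* = 316.
With the rebate, buyers effectively pay Pb = Ps − 18, where Ps is the price sellers receive.
Demand in terms of Ps becomes Qd = 586 − 2(Ps − 18) = 622 - 2Ps. Setting this equal to supply: 622 - 2Ps = -21.5 + 2.5Ps, so Ps = 143.
Buyers pay Pb = 143 − 18 = 125; Q' = -21.5 + 2.5·143 = 336.
The subsidy expands output by 336 − 316 = 20 past the efficient level; on those units the gap between marginal cost and willingness to pay runs from 0 up to 18.
DWL = ½ × 18 × 20 = 180.

Deadweight loss = €180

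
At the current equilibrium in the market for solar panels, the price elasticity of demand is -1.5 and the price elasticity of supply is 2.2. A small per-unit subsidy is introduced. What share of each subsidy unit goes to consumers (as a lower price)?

For a small subsidy around the equilibrium, the benefit split depends on the relative slopes, which at a point are proportional to the elasticities.
Buyer share = εs/(εs + |εd|) = 2.2/(2.2 + 1.5) = 22/37; seller share = |εd|/(εs + |εd|) = 15/37.

Consumer share = 22/37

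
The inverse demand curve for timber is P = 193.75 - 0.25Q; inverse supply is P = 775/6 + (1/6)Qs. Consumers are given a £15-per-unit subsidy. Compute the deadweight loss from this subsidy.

Deadweight loss = £270

Pre-subsidy: 193.75 - 0.25Q = 775/6 + (1/6)Q gives Q* = 155 and P* = 155.
With the rebate, buyers effectively pay Pb = Ps − 15, where Ps is the price sellers receive.
On the curves, Pb = 193.75 - 0.25Q and Ps = 775/6 + (1/6)Q; the wedge Ps − Pb = 15 gives 775/6 + (1/6)Q − (193.75 - 0.25Q) = 15, so Q' = 191.
Then Pb = 193.75 − 0.25·191 = 146 and Ps = 775/6 + (1/6)·191 = 161.
The subsidy expands output by 191 − 155 = 36 past the efficient level; on those units the gap between marginal cost and willingness to pay runs from 0 up to 15.
DWL = ½ × 15 × 36 = 270.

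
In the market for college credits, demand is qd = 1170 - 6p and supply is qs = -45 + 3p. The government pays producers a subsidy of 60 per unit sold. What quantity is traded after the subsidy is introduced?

q' = 480

Pre-subsidy: 1170 - 6p = -45 + 3p gives p* = 135, q* = 360.
With the subsidy, sellers receive ps = pb + 60 for each unit, where pb is the price buyers pay.
Supply in terms of pb becomes qs = -45 + 3(pb + 60) = 135 + 3pb. Setting this equal to demand: 1170 - 6pb = 135 + 3pb, so pb = 115.
Sellers receive ps = 115 + 60 = 175; q' = 1170 − 6·115 = 480.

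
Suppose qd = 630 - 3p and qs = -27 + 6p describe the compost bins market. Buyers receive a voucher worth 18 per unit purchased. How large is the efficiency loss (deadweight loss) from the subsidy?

Deadweight loss = 324

Pre-subsidy: 630 - 3p = -27 + 6p gives p* = 73, q* = 411.
With the rebate, buyers effectively pay pb = ps − 18, where ps is the price sellers receive.
Demand in terms of ps becomes qd = 630 − 3(ps − 18) = 684 - 3ps. Setting this equal to supply: 684 - 3ps = -27 + 6ps, so ps = 79.
Buyers pay pb = 79 − 18 = 61; q' = -27 + 6·79 = 447.
The subsidy expands output by 447 − 411 = 36 past the efficient level; on those units the gap between marginal cost and willingness to pay runs from 0 up to 18.
DWL = ½ × 18 × 36 = 324.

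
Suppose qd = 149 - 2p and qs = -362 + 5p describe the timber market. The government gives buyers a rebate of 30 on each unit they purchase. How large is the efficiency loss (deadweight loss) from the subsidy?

Pre-subsidy: 149 - 2p = -362 + 5p gives p* = 73, q* = 3.
With the rebate, buyers effectively pay pb = ps − 30, where ps is the price sellers receive.
Demand in terms of ps becomes qd = 149 − 2(ps − 30) = 209 - 2ps. Setting this equal to supply: 209 - 2ps = -362 + 5ps, so ps = 571/7.
Buyers pay pb = 571/7 − 30 = 361/7; q' = -362 + 5·(571/7) = 321/7.
The subsidy expands output by 321/7 − 3 = 300/7 past the efficient level; on those units the gap between marginal cost and willingness to pay runs from 0 up to 30.
DWL = ½ × 30 × 300/7 = 4500/7.

Deadweight loss = 4500/7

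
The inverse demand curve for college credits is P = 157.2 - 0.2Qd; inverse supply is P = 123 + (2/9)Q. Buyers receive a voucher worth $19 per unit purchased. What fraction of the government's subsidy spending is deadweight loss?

DWL / government spending = 5/28

Pre-subsidy: 157.2 - 0.2Q = 123 + (2/9)Q gives Q* = 81 and P* = 141.
With the rebate, buyers effectively pay Pb = Ps − 19, where Ps is the price sellers receive.
On the curves, Pb = 157.2 - 0.2Q and Ps = 123 + (2/9)Q; the wedge Ps − Pb = 19 gives 123 + (2/9)Q − (157.2 - 0.2Q) = 19, so Q' = 126.
Then Pb = 157.2 − 0.2·126 = 132 and Ps = 123 + (2/9)·126 = 151.
ΔCS = ½(81 + 126)(141 − 132) = 931.5; ΔPS = ½(81 + 126)(151 − 141) = 1035.
Government spending = 19 × 126 = 2394.
DWL = ½ × 19 × (126 − 81) = 427.5; fraction = 427.5 / 2394 = 5/28.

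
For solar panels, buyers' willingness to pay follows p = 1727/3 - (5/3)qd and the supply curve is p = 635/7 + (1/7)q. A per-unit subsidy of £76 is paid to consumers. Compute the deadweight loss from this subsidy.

Deadweight loss = £1596

Pre-subsidy: 1727/3 - (5/3)q = 635/7 + (1/7)q gives q* = 268 and p* = 129.
With the rebate, buyers effectively pay pb = ps − 76, where ps is the price sellers receive.
On the curves, pb = 1727/3 - (5/3)q and ps = 635/7 + (1/7)q; the wedge ps − pb = 76 gives 635/7 + (1/7)q − (1727/3 - (5/3)q) = 76, so q' = 310.
Then pb = 1727/3 − (5/3)·310 = 59 and ps = 635/7 + (1/7)·310 = 135.
The subsidy expands output by 310 − 268 = 42 past the efficient level; on those units the gap between marginal cost and willingness to pay runs from 0 up to 76.
DWL = ½ × 76 × 42 = 1596.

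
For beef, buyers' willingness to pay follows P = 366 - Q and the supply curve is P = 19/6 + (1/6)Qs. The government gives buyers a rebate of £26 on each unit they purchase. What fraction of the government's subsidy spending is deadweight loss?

Pre-subsidy: 366 - Q = 19/6 + (1/6)Q gives Q* = 311 and P* = 55.
With the rebate, buyers effectively pay Pb = Ps − 26, where Ps is the price sellers receive.
On the curves, Pb = 366 - Q and Ps = 19/6 + (1/6)Q; the wedge Ps − Pb = 26 gives 19/6 + (1/6)Q − (366 - Q) = 26, so Q' = 2333/7.
Then Pb = 366 − 1·(2333/7) = 229/7 and Ps = 19/6 + (1/6)·(2333/7) = 411/7.
ΔCS = ½(311 + 2333/7)(55 − 229/7) = 351780/49; ΔPS = ½(311 + 2333/7)(411/7 − 55) = 58630/49.
Government spending = 26 × 2333/7 = 60658/7.
DWL = ½ × 26 × (2333/7 − 311) = 2028/7; fraction = (2028/7) / (60658/7) = 78/2333.

DWL / government spending = 78/2333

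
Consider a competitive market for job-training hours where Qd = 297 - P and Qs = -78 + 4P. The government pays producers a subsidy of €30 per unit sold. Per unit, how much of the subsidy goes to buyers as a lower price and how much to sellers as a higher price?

Buyers gain €24 per unit; sellers gain €6 per unit

Pre-subsidy: 297 - P = -78 + 4P gives P* = 75, Q* = 222.
With the subsidy, sellers receive Ps = Pb + 30 for each unit, where Pb is the price buyers pay.
Supply in terms of Pb becomes Qs = -78 + 4(Pb + 30) = 42 + 4Pb. Setting this equal to demand: 297 - Pb = 42 + 4Pb, so Pb = 51.
Sellers receive Ps = 51 + 30 = 81; Q' = 297 − 1·51 = 246.
Buyers' price falls by P* − Pb = 75 − 51 = 24; sellers' price rises by Ps − P* = 81 − 75 = 6.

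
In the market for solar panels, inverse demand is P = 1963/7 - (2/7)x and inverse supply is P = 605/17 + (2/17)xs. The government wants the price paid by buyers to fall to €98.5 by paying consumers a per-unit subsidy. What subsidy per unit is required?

At a buyer price of 98.5, quantity demanded is 981.5 − 3.5·98.5 = 636.75.
Sellers supply 636.75 only when they receive Ps = 605/17 + (2/17)·636.75 = 110.5.
s = Ps − Pb = 110.5 − 98.5 = 12.

Required subsidy s = €12 per unit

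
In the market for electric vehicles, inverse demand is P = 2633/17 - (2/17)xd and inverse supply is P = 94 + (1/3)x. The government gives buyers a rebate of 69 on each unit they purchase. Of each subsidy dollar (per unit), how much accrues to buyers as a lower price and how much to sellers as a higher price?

Buyers gain 18 per unit; sellers gain 51 per unit

Pre-subsidy: 2633/17 - (2/17)x = 94 + (1/3)x gives x* = 135 and P* = 139.
With the rebate, buyers effectively pay Pb = Ps − 69, where Ps is the price sellers receive.
On the curves, Pb = 2633/17 - (2/17)x and Ps = 94 + (1/3)x; the wedge Ps − Pb = 69 gives 94 + (1/3)x − (2633/17 - (2/17)x) = 69, so x' = 288.
Then Pb = 2633/17 − (2/17)·288 = 121 and Ps = 94 + (1/3)·288 = 190.
Buyers' price falls by P* − Pb = 139 − 121 = 18; sellers' price rises by Ps − P* = 190 − 139 = 51.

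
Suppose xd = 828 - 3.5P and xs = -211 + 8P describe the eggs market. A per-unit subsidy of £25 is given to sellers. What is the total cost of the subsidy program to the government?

Government cost = 329275/23

Pre-subsidy: 828 - 3.5P = -211 + 8P gives P* = 2078/23, x* = 11771/23.
With the subsidy, sellers receive Ps = Pb + 25 for each unit, where Pb is the price buyers pay.
Supply in terms of Pb becomes xs = -211 + 8(Pb + 25) = -11 + 8Pb. Setting this equal to demand: 828 - 3.5Pb = -11 + 8Pb, so Pb = 1678/23.
Sellers receive Ps = 1678/23 + 25 = 2253/23; x' = 828 − 3.5·(1678/23) = 13171/23.
Government outlay = subsidy × quantity = 25 × 13171/23 = 329275/23.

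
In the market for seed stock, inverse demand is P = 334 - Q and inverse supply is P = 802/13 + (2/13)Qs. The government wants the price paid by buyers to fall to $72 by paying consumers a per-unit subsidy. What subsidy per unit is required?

At a buyer price of 72, quantity demanded is 334 − 1·72 = 262.
Sellers supply 262 only when they receive Ps = 802/13 + (2/13)·262 = 102.
s = Ps − Pb = 102 − 72 = 30.

Required subsidy s = $30 per unit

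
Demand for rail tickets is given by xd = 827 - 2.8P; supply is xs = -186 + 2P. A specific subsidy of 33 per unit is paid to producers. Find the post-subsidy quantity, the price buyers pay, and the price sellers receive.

x' = 3295/12; buyers pay 4735/24; sellers receive 5527/24

Pre-subsidy: 827 - 2.8P = -186 + 2P gives P* = 5065/24, x* = 2833/12.
With the subsidy, sellers receive Ps = Pb + 33 for each unit, where Pb is the price buyers pay.
Supply in terms of Pb becomes xs = -186 + 2(Pb + 33) = -120 + 2Pb. Setting this equal to demand: 827 - 2.8Pb = -120 + 2Pb, so Pb = 4735/24.
Sellers receive Ps = 4735/24 + 33 = 5527/24; x' = 827 − 2.8·(4735/24) = 3295/12.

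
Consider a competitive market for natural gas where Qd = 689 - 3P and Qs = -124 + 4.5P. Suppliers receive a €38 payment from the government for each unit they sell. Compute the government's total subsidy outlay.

Government cost = €16423.6

Pre-subsidy: 689 - 3P = -124 + 4.5P gives P* = 108.4, Q* = 363.8.
With the subsidy, sellers receive Ps = Pb + 38 for each unit, where Pb is the price buyers pay.
Supply in terms of Pb becomes Qs = -124 + 4.5(Pb + 38) = 47 + 4.5Pb. Setting this equal to demand: 689 - 3Pb = 47 + 4.5Pb, so Pb = 85.6.
Sellers receive Ps = 85.6 + 38 = 123.6; Q' = 689 − 3·85.6 = 432.2.
Government outlay = subsidy × quantity = 38 × 432.2 = 16423.6.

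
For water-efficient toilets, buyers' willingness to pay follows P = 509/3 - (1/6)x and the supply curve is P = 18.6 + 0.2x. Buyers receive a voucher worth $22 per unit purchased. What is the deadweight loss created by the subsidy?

Deadweight loss = $660

Pre-subsidy: 509/3 - (1/6)x = 18.6 + 0.2x gives x* = 412 and P* = 101.
With the rebate, buyers effectively pay Pb = Ps − 22, where Ps is the price sellers receive.
On the curves, Pb = 509/3 - (1/6)x and Ps = 18.6 + 0.2x; the wedge Ps − Pb = 22 gives 18.6 + 0.2x − (509/3 - (1/6)x) = 22, so x' = 472.
Then Pb = 509/3 − (1/6)·472 = 91 and Ps = 18.6 + 0.2·472 = 113.
The subsidy expands output by 472 − 412 = 60 past the efficient level; on those units the gap between marginal cost and willingness to pay runs from 0 up to 22.
DWL = ½ × 22 × 60 = 660.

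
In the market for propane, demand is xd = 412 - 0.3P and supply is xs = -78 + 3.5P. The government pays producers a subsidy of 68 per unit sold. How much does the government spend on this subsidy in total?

Pre-subsidy: 412 - 0.3P = -78 + 3.5P gives P* = 2450/19, x* = 7093/19.
With the subsidy, sellers receive Ps = Pb + 68 for each unit, where Pb is the price buyers pay.
Supply in terms of Pb becomes xs = -78 + 3.5(Pb + 68) = 160 + 3.5Pb. Setting this equal to demand: 412 - 0.3Pb = 160 + 3.5Pb, so Pb = 1260/19.
Sellers receive Ps = 1260/19 + 68 = 2552/19; x' = 412 − 0.3·(1260/19) = 7450/19.
Government outlay = subsidy × quantity = 68 × 7450/19 = 506600/19.

Government cost = 506600/19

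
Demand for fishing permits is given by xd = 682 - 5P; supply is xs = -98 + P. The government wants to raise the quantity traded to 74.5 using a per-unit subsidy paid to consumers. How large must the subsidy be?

At x = 74.5, invert demand for the buyer price: Pb = (682 − 74.5)/5 = 121.5; invert supply for the seller price: Ps = (74.5 − (-98))/1 = 172.5.
The subsidy must fill the gap: s = Ps − Pb = 172.5 − 121.5 = 51.

Required subsidy s = 51 per unit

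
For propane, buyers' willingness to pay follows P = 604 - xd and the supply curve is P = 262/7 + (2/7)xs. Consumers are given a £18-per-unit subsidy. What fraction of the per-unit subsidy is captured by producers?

Pre-subsidy: 604 - x = 262/7 + (2/7)x gives x* = 1322/3 and P* = 490/3.
With the rebate, buyers effectively pay Pb = Ps − 18, where Ps is the price sellers receive.
On the curves, Pb = 604 - x and Ps = 262/7 + (2/7)x; the wedge Ps − Pb = 18 gives 262/7 + (2/7)x − (604 - x) = 18, so x' = 1364/3.
Then Pb = 604 − 1·(1364/3) = 448/3 and Ps = 262/7 + (2/7)·(1364/3) = 502/3.
Buyers' price falls by P* − Pb = 490/3 − 448/3 = 14; sellers' price rises by Ps − P* = 502/3 − 490/3 = 4.
So producers capture 4/18 = 2/9 of each unit of subsidy.

Producer share = 2/9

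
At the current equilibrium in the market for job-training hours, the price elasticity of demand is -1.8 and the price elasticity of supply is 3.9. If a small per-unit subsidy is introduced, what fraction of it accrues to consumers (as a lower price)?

Consumer share = 13/19

For a small subsidy around the equilibrium, the benefit split depends on the relative slopes, which at a point are proportional to the elasticities.
Buyer share = εs/(εs + |εd|) = 3.9/(3.9 + 1.8) = 13/19; seller share = |εd|/(εs + |εd|) = 6/19.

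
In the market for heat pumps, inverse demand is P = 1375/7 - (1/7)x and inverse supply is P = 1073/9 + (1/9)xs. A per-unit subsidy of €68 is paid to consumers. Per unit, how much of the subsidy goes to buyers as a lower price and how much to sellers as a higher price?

Buyers gain €38.25 per unit; sellers gain €29.75 per unit

Pre-subsidy: 1375/7 - (1/7)x = 1073/9 + (1/9)x gives x* = 304 and P* = 153.
With the rebate, buyers effectively pay Pb = Ps − 68, where Ps is the price sellers receive.
On the curves, Pb = 1375/7 - (1/7)x and Ps = 1073/9 + (1/9)x; the wedge Ps − Pb = 68 gives 1073/9 + (1/9)x − (1375/7 - (1/7)x) = 68, so x' = 571.75.
Then Pb = 1375/7 − (1/7)·571.75 = 114.75 and Ps = 1073/9 + (1/9)·571.75 = 182.75.
Buyers' price falls by P* − Pb = 153 − 114.75 = 38.25; sellers' price rises by Ps − P* = 182.75 − 153 = 29.75.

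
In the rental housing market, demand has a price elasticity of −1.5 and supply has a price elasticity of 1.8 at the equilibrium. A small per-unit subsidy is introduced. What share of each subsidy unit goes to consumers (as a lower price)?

Consumer share = 6/11

For a small subsidy around the equilibrium, the benefit split depends on the relative slopes, which at a point are proportional to the elasticities.
Buyer share = εs/(εs + |εd|) = 1.8/(1.8 + 1.5) = 6/11; seller share = |εd|/(εs + |εd|) = 5/11.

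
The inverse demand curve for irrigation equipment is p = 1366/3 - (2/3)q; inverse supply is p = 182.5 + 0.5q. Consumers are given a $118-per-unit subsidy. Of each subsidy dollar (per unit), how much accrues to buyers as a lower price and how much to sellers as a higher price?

Buyers gain 472/7 per unit; sellers gain 354/7 per unit

Pre-subsidy: 1366/3 - (2/3)q = 182.5 + 0.5q gives q* = 1637/7 and p* = 2096/7.
With the rebate, buyers effectively pay pb = ps − 118, where ps is the price sellers receive.
On the curves, pb = 1366/3 - (2/3)q and ps = 182.5 + 0.5q; the wedge ps − pb = 118 gives 182.5 + 0.5q − (1366/3 - (2/3)q) = 118, so q' = 335.
Then pb = 1366/3 − (2/3)·335 = 232 and ps = 182.5 + 0.5·335 = 350.
Buyers' price falls by p* − pb = 2096/7 − 232 = 472/7; sellers' price rises by ps − p* = 350 − 2096/7 = 354/7.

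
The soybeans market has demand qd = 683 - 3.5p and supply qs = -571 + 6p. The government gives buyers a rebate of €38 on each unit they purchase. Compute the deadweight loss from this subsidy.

Deadweight loss = €1596

Pre-subsidy: 683 - 3.5p = -571 + 6p gives p* = 132, q* = 221.
With the rebate, buyers effectively pay pb = ps − 38, where ps is the price sellers receive.
Demand in terms of ps becomes qd = 683 − 3.5(ps − 38) = 816 - 3.5ps. Setting this equal to supply: 816 - 3.5ps = -571 + 6ps, so ps = 146.
Buyers pay pb = 146 − 38 = 108; q' = -571 + 6·146 = 305.
The subsidy expands output by 305 − 221 = 84 past the efficient level; on those units the gap between marginal cost and willingness to pay runs from 0 up to 38.
DWL = ½ × 38 × 84 = 1596.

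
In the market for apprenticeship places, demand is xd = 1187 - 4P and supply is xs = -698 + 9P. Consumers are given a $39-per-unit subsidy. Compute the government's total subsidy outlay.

Government cost = $27885

Pre-subsidy: 1187 - 4P = -698 + 9P gives P* = 145, x* = 607.
With the rebate, buyers effectively pay Pb = Ps − 39, where Ps is the price sellers receive.
Demand in terms of Ps becomes xd = 1187 − 4(Ps − 39) = 1343 - 4Ps. Setting this equal to supply: 1343 - 4Ps = -698 + 9Ps, so Ps = 157.
Buyers pay Pb = 157 − 39 = 118; x' = -698 + 9·157 = 715.
Government outlay = subsidy × quantity = 39 × 715 = 27885.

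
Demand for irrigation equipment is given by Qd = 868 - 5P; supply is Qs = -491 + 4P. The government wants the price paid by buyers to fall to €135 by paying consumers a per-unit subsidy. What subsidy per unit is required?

At a buyer price of 135, quantity demanded is 868 − 5·135 = 193.
Sellers supply 193 only when they receive Ps with -491 + 4·Ps = 193, i.e. Ps = 171.
s = Ps − Pb = 171 − 135 = 36.

Required subsidy s = €36 per unit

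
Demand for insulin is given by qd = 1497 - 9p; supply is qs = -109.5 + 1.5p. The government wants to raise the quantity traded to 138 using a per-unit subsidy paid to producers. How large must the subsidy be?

At q = 138, invert demand for the buyer price: pb = (1497 − 138)/9 = 151; invert supply for the seller price: ps = (138 − (-109.5))/1.5 = 165.
The subsidy must fill the gap: s = ps − pb = 165 − 151 = 14.

Required subsidy s = 14 per unit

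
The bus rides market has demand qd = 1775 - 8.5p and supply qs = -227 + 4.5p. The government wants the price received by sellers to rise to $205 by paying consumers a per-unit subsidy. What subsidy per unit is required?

Required subsidy s = $78 per unit

At a seller price of 205, quantity supplied is -227 + 4.5·205 = 695.5.
Buyers absorb 695.5 only when they pay pb with 1775 − 8.5·pb = 695.5, i.e. pb = 127.
s = ps − pb = 205 − 127 = 78.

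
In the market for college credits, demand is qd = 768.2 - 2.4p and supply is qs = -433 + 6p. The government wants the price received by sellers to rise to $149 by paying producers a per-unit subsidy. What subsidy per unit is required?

At a seller price of 149, quantity supplied is -433 + 6·149 = 461.
Buyers absorb 461 only when they pay pb with 768.2 − 2.4·pb = 461, i.e. pb = 128.
s = ps − pb = 149 − 128 = 21.

Required subsidy s = $21 per unit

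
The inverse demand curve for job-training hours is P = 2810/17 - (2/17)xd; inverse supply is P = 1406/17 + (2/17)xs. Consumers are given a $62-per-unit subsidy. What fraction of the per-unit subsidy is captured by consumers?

Pre-subsidy: 2810/17 - (2/17)x = 1406/17 + (2/17)x gives x* = 351 and P* = 124.
With the rebate, buyers effectively pay Pb = Ps − 62, where Ps is the price sellers receive.
On the curves, Pb = 2810/17 - (2/17)x and Ps = 1406/17 + (2/17)x; the wedge Ps − Pb = 62 gives 1406/17 + (2/17)x − (2810/17 - (2/17)x) = 62, so x' = 614.5.
Then Pb = 2810/17 − (2/17)·614.5 = 93 and Ps = 1406/17 + (2/17)·614.5 = 155.
Buyers' price falls by P* − Pb = 124 − 93 = 31; sellers' price rises by Ps − P* = 155 − 124 = 31.
So consumers capture 31/62 = 0.5 of each unit of subsidy.

Consumer share = 0.5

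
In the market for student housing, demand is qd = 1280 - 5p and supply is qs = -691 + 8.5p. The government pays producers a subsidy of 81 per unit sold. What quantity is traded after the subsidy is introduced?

Pre-subsidy: 1280 - 5p = -691 + 8.5p gives p* = 146, q* = 550.
With the subsidy, sellers receive ps = pb + 81 for each unit, where pb is the price buyers pay.
Supply in terms of pb becomes qs = -691 + 8.5(pb + 81) = -2.5 + 8.5pb. Setting this equal to demand: 1280 - 5pb = -2.5 + 8.5pb, so pb = 95.
Sellers receive ps = 95 + 81 = 176; q' = 1280 − 5·95 = 805.

q' = 805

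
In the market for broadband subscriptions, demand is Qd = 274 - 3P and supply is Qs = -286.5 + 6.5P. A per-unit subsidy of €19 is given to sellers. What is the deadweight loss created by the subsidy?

Deadweight loss = €370.5

Pre-subsidy: 274 - 3P = -286.5 + 6.5P gives P* = 59, Q* = 97.
With the subsidy, sellers receive Ps = Pb + 19 for each unit, where Pb is the price buyers pay.
Supply in terms of Pb becomes Qs = -286.5 + 6.5(Pb + 19) = -163 + 6.5Pb. Setting this equal to demand: 274 - 3Pb = -163 + 6.5Pb, so Pb = 46.
Sellers receive Ps = 46 + 19 = 65; Q' = 274 − 3·46 = 136.
The subsidy expands output by 136 − 97 = 39 past the efficient level; on those units the gap between marginal cost and willingness to pay runs from 0 up to 19.
DWL = ½ × 19 × 39 = 370.5.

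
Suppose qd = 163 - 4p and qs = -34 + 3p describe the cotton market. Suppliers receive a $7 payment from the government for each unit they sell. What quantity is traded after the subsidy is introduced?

q' = 437/7

Pre-subsidy: 163 - 4p = -34 + 3p gives p* = 197/7, q* = 353/7.
With the subsidy, sellers receive ps = pb + 7 for each unit, where pb is the price buyers pay.
Supply in terms of pb becomes qs = -34 + 3(pb + 7) = -13 + 3pb. Setting this equal to demand: 163 - 4pb = -13 + 3pb, so pb = 176/7.
Sellers receive ps = 176/7 + 7 = 225/7; q' = 163 − 4·(176/7) = 437/7.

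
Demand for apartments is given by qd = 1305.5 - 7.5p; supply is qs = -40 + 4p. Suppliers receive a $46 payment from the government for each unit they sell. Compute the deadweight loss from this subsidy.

Deadweight loss = $2760

Pre-subsidy: 1305.5 - 7.5p = -40 + 4p gives p* = 117, q* = 428.
With the subsidy, sellers receive ps = pb + 46 for each unit, where pb is the price buyers pay.
Supply in terms of pb becomes qs = -40 + 4(pb + 46) = 144 + 4pb. Setting this equal to demand: 1305.5 - 7.5pb = 144 + 4pb, so pb = 101.
Sellers receive ps = 101 + 46 = 147; q' = 1305.5 − 7.5·101 = 548.
The subsidy expands output by 548 − 428 = 120 past the efficient level; on those units the gap between marginal cost and willingness to pay runs from 0 up to 46.
DWL = ½ × 46 × 120 = 2760.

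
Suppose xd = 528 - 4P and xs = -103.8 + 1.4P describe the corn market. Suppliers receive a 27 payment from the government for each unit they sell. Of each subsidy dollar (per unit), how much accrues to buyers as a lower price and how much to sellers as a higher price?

Buyers gain 7 per unit; sellers gain 20 per unit

Pre-subsidy: 528 - 4P = -103.8 + 1.4P gives P* = 117, x* = 60.
With the subsidy, sellers receive Ps = Pb + 27 for each unit, where Pb is the price buyers pay.
Supply in terms of Pb becomes xs = -103.8 + 1.4(Pb + 27) = -66 + 1.4Pb. Setting this equal to demand: 528 - 4Pb = -66 + 1.4Pb, so Pb = 110.
Sellers receive Ps = 110 + 27 = 137; x' = 528 − 4·110 = 88.
Buyers' price falls by P* − Pb = 117 − 110 = 7; sellers' price rises by Ps − P* = 137 − 117 = 20.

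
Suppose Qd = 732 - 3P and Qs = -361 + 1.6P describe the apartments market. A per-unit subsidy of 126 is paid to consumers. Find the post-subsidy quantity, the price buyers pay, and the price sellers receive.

Pre-subsidy: 732 - 3P = -361 + 1.6P gives P* = 5465/23, Q* = 441/23.
With the rebate, buyers effectively pay Pb = Ps − 126, where Ps is the price sellers receive.
Demand in terms of Ps becomes Qd = 732 − 3(Ps − 126) = 1110 - 3Ps. Setting this equal to supply: 1110 - 3Ps = -361 + 1.6Ps, so Ps = 7355/23.
Buyers pay Pb = 7355/23 − 126 = 4457/23; Q' = -361 + 1.6·(7355/23) = 3465/23.

Q' = 3465/23; buyers pay 4457/23; sellers receive 7355/23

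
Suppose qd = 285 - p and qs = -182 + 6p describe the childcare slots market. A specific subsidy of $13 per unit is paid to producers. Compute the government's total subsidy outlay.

Pre-subsidy: 285 - p = -182 + 6p gives p* = 467/7, q* = 1528/7.
With the subsidy, sellers receive ps = pb + 13 for each unit, where pb is the price buyers pay.
Supply in terms of pb becomes qs = -182 + 6(pb + 13) = -104 + 6pb. Setting this equal to demand: 285 - pb = -104 + 6pb, so pb = 389/7.
Sellers receive ps = 389/7 + 13 = 480/7; q' = 285 − 1·(389/7) = 1606/7.
Government outlay = subsidy × quantity = 13 × 1606/7 = 20878/7.

Government cost = 20878/7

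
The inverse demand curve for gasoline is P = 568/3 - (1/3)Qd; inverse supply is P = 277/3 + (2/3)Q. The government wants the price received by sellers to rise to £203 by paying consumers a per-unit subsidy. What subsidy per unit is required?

Required subsidy s = £69 per unit

At a seller price of 203, quantity supplied is -138.5 + 1.5·203 = 166.
Buyers absorb 166 only when they pay Pb = 568/3 − (1/3)·166 = 134.
s = Ps − Pb = 203 − 134 = 69.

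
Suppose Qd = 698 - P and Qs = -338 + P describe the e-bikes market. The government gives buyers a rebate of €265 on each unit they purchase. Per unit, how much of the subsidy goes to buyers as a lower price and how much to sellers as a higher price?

Buyers gain €132.5 per unit; sellers gain €132.5 per unit

Pre-subsidy: 698 - P = -338 + P gives P* = 518, Q* = 180.
With the rebate, buyers effectively pay Pb = Ps − 265, where Ps is the price sellers receive.
Demand in terms of Ps becomes Qd = 698 − 1(Ps − 265) = 963 - Ps. Setting this equal to supply: 963 - Ps = -338 + Ps, so Ps = 650.5.
Buyers pay Pb = 650.5 − 265 = 385.5; Q' = -338 + 1·650.5 = 312.5.
Buyers' price falls by P* − Pb = 518 − 385.5 = 132.5; sellers' price rises by Ps − P* = 650.5 − 518 = 132.5.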